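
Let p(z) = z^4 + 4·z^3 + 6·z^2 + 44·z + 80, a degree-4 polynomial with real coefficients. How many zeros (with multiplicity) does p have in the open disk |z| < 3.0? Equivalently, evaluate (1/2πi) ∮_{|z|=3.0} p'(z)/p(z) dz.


The zeros of p are: -2, (1 + 3i), (1 - 3i), -4.
Their magnitudes are: 2, 3.162, 3.162, 4.
Zeros with |z| < R = 3.0: -2.
Count = 1.
By the argument principle, (1/2πi) ∮_{|z|=R} p'(z)/p(z) dz equals exactly this count.

Number of zeros inside |z| < 3.0: 1.


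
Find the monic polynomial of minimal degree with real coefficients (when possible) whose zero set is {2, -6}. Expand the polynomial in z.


The polynomial is p(z) = ∏_{α ∈ S} (z − α), where S = {2, -6}.
Expanding the product yields: p(z) = z^2 + 4·z -12.
The resulting polynomial has degree 2 and real coefficients as required.

p(z) = z^2 + 4·z -12.


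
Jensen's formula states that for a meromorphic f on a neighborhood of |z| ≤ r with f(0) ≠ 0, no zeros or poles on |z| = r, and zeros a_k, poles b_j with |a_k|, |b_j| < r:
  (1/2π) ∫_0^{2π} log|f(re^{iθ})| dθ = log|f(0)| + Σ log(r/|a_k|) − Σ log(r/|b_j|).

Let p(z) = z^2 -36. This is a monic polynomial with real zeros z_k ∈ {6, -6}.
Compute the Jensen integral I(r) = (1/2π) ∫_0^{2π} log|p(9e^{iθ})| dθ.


Zeros: -6, 6; r = 9.
Inside |z| < r: -6, 6. Outside (|z| ≥ r): ∅.
p(0) = -36, so log|p(0)| = log(36) = 3.5835.
Apply Jensen: I(r) = log|p(0)| + Σ_k log(r/|z_k|), summed over zeros inside |z| < r.
  log(r/|z_k|) for z_k = 6: log(9/6) = 0.4055
  log(r/|z_k|) for z_k = -6: log(9/6) = 0.4055
Sum over inside zeros: 0.8109.
I(r) = log|p(0)| + (inside sum) = 3.5835 + 0.8109 = 4.3944.
Closed form (all zeros inside, monic): I(r) = n·log(r) = 2·log(9) = 4.3944. ✓

I(r) ≈ 4.3944.


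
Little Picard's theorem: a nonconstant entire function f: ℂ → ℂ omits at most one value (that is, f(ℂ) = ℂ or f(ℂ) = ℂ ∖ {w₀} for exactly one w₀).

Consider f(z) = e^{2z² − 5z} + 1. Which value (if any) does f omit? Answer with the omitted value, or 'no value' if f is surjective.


Little Picard bounds the complement of f(ℂ) to at most one point.
The exponent g(z) = 2z² − 5z is a nonconstant polynomial, hence surjective onto ℂ. So e^{g(z)} takes every value in {e^w : w ∈ ℂ} = ℂ ∖ {0}. Adding 1 shifts the range to ℂ ∖ {1}. f omits exactly 1.

Omitted value: 1.


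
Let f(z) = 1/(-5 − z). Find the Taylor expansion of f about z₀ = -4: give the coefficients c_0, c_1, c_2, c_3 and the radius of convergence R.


Let w = z − z₀, so z = z₀ + w.
Then -5 − z = -5 − (z₀ + w) = (-5 − z₀) − w = -1 − w.
f(z) = 1/(-1 − w) = (1/(-1)) · 1/(1 − w/(-1)) = Σ_{n≥0} w^n / (-1)^(n+1).
So c_n = 1/(-1)^(n+1):
  c_0 = 1/(-1)^1 = -1.
  c_1 = 1/(-1)^2 = 1.
  c_2 = 1/(-1)^3 = -1.
  c_3 = 1/(-1)^4 = 1.
The series is valid for |w/d| < 1, i.e. |z − z₀| < |d|.
Radius of convergence: R = |-5 − z₀| = |-1| = 1 (distance from z₀ to the singularity z = -5).

c_0 = -1, c_1 = 1, c_2 = -1, c_3 = 1; R = 1.


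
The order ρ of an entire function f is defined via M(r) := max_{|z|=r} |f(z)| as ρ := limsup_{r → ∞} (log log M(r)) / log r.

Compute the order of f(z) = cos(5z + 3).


cos(w) is a linear combination of e^{iw} and e^{−iw} (or e^w, e^{−w} in the hyperbolic case), so |cos(w)| ≤ e^{|w|}. With w = 5z + 3, |w| ≤ 5|z| + 3 = 5r + 3 on |z| = r, giving M(r) ≤ e^{5r + 3}, so ρ ≤ 1. On a suitable ray (z = it for sin/cos; z = t for sinh/cosh, t real → ∞), |cos(5z + 3)| grows like e^{5|t|}/2, so ρ ≥ 1. Hence ρ = 1.
Therefore ρ = 1.

Order ρ = 1.


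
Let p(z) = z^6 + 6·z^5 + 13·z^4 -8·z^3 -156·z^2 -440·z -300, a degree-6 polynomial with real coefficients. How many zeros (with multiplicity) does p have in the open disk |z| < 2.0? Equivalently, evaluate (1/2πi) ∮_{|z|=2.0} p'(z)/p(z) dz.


The zeros of p are: (-3 + 1i), (-3 - 1i), (-1 + 3i), (-1 - 3i), 3, -1.
Their magnitudes are: 3.162, 3.162, 3.162, 3.162, 3, 1.
Zeros with |z| < R = 2.0: -1.
Count = 1.
By the argument principle, (1/2πi) ∮_{|z|=R} p'(z)/p(z) dz equals exactly this count.

Number of zeros inside |z| < 2.0: 1.


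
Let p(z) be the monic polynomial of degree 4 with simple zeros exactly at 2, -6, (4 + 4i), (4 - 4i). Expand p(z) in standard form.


The polynomial is p(z) = ∏_{α ∈ S} (z − α), where S = {2, -6, (4 + 4i), (4 - 4i)}.
Expanding the product yields: p(z) = z^4 -4·z^3 -12·z^2 + 224·z -384.
Note conjugate pairs combine to real quadratics: (z − (4+4i))(z − (4−4i)) = z² − 8z + 32.
The resulting polynomial has degree 4 and real coefficients as required.

p(z) = z^4 -4·z^3 -12·z^2 + 224·z -384.


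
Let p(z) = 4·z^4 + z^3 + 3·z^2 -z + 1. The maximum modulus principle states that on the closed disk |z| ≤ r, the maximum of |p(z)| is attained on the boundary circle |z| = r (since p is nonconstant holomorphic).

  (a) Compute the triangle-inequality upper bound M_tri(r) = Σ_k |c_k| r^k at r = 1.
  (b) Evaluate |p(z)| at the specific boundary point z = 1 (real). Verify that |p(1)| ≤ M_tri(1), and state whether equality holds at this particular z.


Coefficients: c_0 = 1, c_1 = -1, c_2 = 3, c_3 = 1, c_4 = 4. Radius r = 1.
Part (a). Triangle bound: M_tri(r) = Σ_k |c_k| r^k
  = |1|·1^0 + |-1|·1^1 + |3|·1^2 + |1|·1^3 + |4|·1^4
  = 1 + 1 + 3 + 1 + 4 = 10.
This bounds M(r) := max_{|z|=r} |p(z)| from above; equality holds iff all terms c_k z^k can be made to align in phase at a single z on |z|=r.
Part (b). At z = 1 (real, on the circle |z| = r):
  p(1) = (1)·1^0 + (-1)·1^1 + (3)·1^2 + (1)·1^3 + (4)·1^4 = 8.
  |p(1)| = 8.
Check: |p(1)| = 8 ≤ 10 = M_tri(1). ✓ Equality does not hold at z = 1 (the coefficients have mixed signs, so the terms do not all align in phase there).

M_tri(1) = 10; |p(1)| = 8; equality at z=1: no.


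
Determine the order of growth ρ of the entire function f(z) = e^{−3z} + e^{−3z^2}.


Each summand is entire of order 1 and 2 respectively (as in the single-exponential case). The order of a sum is at most the max of the orders, so ρ ≤ 2. For the lower bound: on |z|=r choose arg z so that -3z^2 is real positive; then |e^{-3z^2}| = e^{3r^2} while |e^{-3z}| ≤ e^{3r^1} = o(e^{3r^2}). So |f| ≥ e^{3r^2}(1 − o(1)) and ρ ≥ 2. Hence ρ = max(1, 2) = 2.
Therefore ρ = 2.

Order ρ = 2.


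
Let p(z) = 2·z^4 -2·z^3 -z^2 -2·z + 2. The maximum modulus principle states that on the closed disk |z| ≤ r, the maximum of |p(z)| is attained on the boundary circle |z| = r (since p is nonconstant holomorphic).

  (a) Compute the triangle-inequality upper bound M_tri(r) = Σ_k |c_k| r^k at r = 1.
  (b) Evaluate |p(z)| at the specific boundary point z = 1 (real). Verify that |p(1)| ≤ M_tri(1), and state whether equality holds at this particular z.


Coefficients: c_0 = 2, c_1 = -2, c_2 = -1, c_3 = -2, c_4 = 2. Radius r = 1.
Part (a). Triangle bound: M_tri(r) = Σ_k |c_k| r^k
  = |2|·1^0 + |-2|·1^1 + |-1|·1^2 + |-2|·1^3 + |2|·1^4
  = 2 + 2 + 1 + 2 + 2 = 9.
This bounds M(r) := max_{|z|=r} |p(z)| from above; equality holds iff all terms c_k z^k can be made to align in phase at a single z on |z|=r.
Part (b). At z = 1 (real, on the circle |z| = r):
  p(1) = (2)·1^0 + (-2)·1^1 + (-1)·1^2 + (-2)·1^3 + (2)·1^4 = -1.
  |p(1)| = 1.
Check: |p(1)| = 1 ≤ 9 = M_tri(1). ✓ Equality does not hold at z = 1 (the coefficients have mixed signs, so the terms do not all align in phase there).

M_tri(1) = 9; |p(1)| = 1; equality at z=1: no.


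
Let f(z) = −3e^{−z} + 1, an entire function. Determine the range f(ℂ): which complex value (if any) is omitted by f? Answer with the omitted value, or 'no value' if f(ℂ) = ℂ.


Little Picard bounds the complement of f(ℂ) to at most one point.
e^{−z} is never zero on ℂ, so -3·e^{−z} takes every value in ℂ ∖ {0}. Adding 1 shifts the range to ℂ ∖ {1}. Thus f omits exactly the value 1.

Omitted value: 1.


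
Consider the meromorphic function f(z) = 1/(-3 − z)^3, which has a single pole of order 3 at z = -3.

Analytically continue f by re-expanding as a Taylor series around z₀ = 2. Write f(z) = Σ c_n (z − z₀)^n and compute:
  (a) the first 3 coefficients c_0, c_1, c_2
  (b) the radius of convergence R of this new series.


Let w = z − z₀, so z = z₀ + w.
Then -3 − z = -3 − (z₀ + w) = (-3 − z₀) − w = -5 − w.
f(z) = 1/(-5 − w)^3 = (1/(-5)^3) · (1 − w/(-5))^{−3}.
By the binomial series (1−u)^{−3} = Σ_{n≥0} C(n+2, 2) u^n for |u|<1, with u = w/(-5):
  c_n = C(n+2, 2) / (-5)^(n+3).
  c_0 = 1/(-5)^3 = -1/125.
  c_1 = 3/(-5)^4 = 3/625.
  c_2 = 6/(-5)^5 = -6/3125.
The series is valid for |w/d| < 1, i.e. |z − z₀| < |d|.
Radius of convergence: R = |-3 − z₀| = |-5| = 5 (distance from z₀ to the singularity z = -3).

c_0 = -1/125, c_1 = 3/625, c_2 = -6/3125; R = 5.


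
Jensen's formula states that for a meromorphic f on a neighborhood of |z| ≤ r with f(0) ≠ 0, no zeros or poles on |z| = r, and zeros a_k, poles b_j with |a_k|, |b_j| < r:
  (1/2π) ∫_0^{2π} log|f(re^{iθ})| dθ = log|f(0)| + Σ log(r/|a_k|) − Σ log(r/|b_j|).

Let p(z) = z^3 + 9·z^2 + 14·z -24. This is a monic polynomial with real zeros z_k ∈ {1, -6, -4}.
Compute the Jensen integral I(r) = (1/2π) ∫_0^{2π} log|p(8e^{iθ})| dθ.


Zeros: -6, -4, 1; r = 8.
Inside |z| < r: -6, -4, 1. Outside (|z| ≥ r): ∅.
p(0) = -24, so log|p(0)| = log(24) = 3.1781.
Apply Jensen: I(r) = log|p(0)| + Σ_k log(r/|z_k|), summed over zeros inside |z| < r.
  log(r/|z_k|) for z_k = 1: log(8/1) = 2.0794
  log(r/|z_k|) for z_k = -6: log(8/6) = 0.2877
  log(r/|z_k|) for z_k = -4: log(8/4) = 0.6931
Sum over inside zeros: 3.0603.
I(r) = log|p(0)| + (inside sum) = 3.1781 + 3.0603 = 6.2383.
Closed form (all zeros inside, monic): I(r) = n·log(r) = 3·log(8) = 6.2383. ✓

I(r) ≈ 6.2383.


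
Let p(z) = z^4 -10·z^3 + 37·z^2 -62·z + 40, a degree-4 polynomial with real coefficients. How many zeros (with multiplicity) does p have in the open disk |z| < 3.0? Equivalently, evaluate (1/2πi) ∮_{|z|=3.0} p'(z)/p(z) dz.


The zeros of p are: (2 + 1i), (2 - 1i), 2, 4.
Their magnitudes are: 2.236, 2.236, 2, 4.
Zeros with |z| < R = 3.0: (2 + 1i), (2 - 1i), 2.
Count = 3.
By the argument principle, (1/2πi) ∮_{|z|=R} p'(z)/p(z) dz equals exactly this count.

Number of zeros inside |z| < 3.0: 3.


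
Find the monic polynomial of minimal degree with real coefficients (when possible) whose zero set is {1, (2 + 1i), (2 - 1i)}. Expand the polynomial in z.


The polynomial is p(z) = ∏_{α ∈ S} (z − α), where S = {1, (2 + 1i), (2 - 1i)}.
Expanding the product yields: p(z) = z^3 -5·z^2 + 9·z -5.
Note conjugate pairs combine to real quadratics: (z − (2+1i))(z − (2−1i)) = z² − 4z + 5.
The resulting polynomial has degree 3 and real coefficients as required.

p(z) = z^3 -5·z^2 + 9·z -5.


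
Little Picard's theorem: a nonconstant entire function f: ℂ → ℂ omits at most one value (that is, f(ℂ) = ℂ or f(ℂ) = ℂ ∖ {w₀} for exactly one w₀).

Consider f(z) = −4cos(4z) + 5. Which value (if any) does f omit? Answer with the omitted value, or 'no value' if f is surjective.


Little Picard bounds the complement of f(ℂ) to at most one point.
cos is entire and surjective onto ℂ: for every w ∈ ℂ, cos(ζ) = w has a solution ζ ∈ ℂ (e.g., via the complex inverse arccos). With ζ = 4z this gives z = ζ/(4). Then -4·cos(4z) takes every value in -4·ℂ = ℂ, and adding 5 is a bijection of ℂ. So f is surjective and omits no value. (Note: only on the real line is cos bounded by [−1, 1].)

Omitted value: no value.


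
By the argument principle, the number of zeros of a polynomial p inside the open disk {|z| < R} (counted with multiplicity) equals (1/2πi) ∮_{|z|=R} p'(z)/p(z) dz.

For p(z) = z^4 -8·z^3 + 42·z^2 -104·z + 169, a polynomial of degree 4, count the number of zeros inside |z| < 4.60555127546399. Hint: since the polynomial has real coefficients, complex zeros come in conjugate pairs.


The zeros of p are: (2 + 3i), (2 - 3i), (2 + 3i), (2 - 3i).
Their magnitudes are: 3.606, 3.606, 3.606, 3.606.
Zeros with |z| < R = 4.60555127546399: (2 + 3i), (2 - 3i), (2 + 3i), (2 - 3i).
Count = 4.
By the argument principle, (1/2πi) ∮_{|z|=R} p'(z)/p(z) dz equals exactly this count.

Number of zeros inside |z| < 4.60555127546399: 4.


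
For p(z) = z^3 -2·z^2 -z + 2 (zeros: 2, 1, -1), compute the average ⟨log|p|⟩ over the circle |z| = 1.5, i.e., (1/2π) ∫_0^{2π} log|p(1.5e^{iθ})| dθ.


Zeros: -1, 1, 2; r = 1.5.
Inside |z| < r: -1, 1. Outside (|z| ≥ r): 2.
p(0) = 2, so log|p(0)| = log(2) = 0.6931.
Apply Jensen: I(r) = log|p(0)| + Σ_k log(r/|z_k|), summed over zeros inside |z| < r.
  log(r/|z_k|) for z_k = 1: log(1.5/1) = 0.4055
  log(r/|z_k|) for z_k = -1: log(1.5/1) = 0.4055
  Outside zeros (2) contribute nothing to the Jensen sum.
Sum over inside zeros: 0.8109.
I(r) = log|p(0)| + (inside sum) = 0.6931 + 0.8109 = 1.5041.
Note: since some zeros are outside |z| ≤ r, the simplified n·log(r) form does NOT apply — only the inside zeros contribute.

I(r) ≈ 1.5041.


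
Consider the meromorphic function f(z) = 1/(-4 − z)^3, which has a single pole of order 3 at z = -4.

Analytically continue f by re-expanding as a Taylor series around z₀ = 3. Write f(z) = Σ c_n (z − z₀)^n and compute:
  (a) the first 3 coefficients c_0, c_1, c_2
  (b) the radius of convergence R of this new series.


Let w = z − z₀, so z = z₀ + w.
Then -4 − z = -4 − (z₀ + w) = (-4 − z₀) − w = -7 − w.
f(z) = 1/(-7 − w)^3 = (1/(-7)^3) · (1 − w/(-7))^{−3}.
By the binomial series (1−u)^{−3} = Σ_{n≥0} C(n+2, 2) u^n for |u|<1, with u = w/(-7):
  c_n = C(n+2, 2) / (-7)^(n+3).
  c_0 = 1/(-7)^3 = -1/343.
  c_1 = 3/(-7)^4 = 3/2401.
  c_2 = 6/(-7)^5 = -6/16807.
The series is valid for |w/d| < 1, i.e. |z − z₀| < |d|.
Radius of convergence: R = |-4 − z₀| = |-7| = 7 (distance from z₀ to the singularity z = -4).

c_0 = -1/343, c_1 = 3/2401, c_2 = -6/16807; R = 7.


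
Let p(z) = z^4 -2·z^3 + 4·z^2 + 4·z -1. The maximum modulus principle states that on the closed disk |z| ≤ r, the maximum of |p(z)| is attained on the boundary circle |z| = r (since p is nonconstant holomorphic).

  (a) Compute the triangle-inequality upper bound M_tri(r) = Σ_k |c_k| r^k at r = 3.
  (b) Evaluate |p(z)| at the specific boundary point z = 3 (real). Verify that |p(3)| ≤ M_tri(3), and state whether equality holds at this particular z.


Coefficients: c_0 = -1, c_1 = 4, c_2 = 4, c_3 = -2, c_4 = 1. Radius r = 3.
Part (a). Triangle bound: M_tri(r) = Σ_k |c_k| r^k
  = |-1|·3^0 + |4|·3^1 + |4|·3^2 + |-2|·3^3 + |1|·3^4
  = 1 + 12 + 36 + 54 + 81 = 184.
This bounds M(r) := max_{|z|=r} |p(z)| from above; equality holds iff all terms c_k z^k can be made to align in phase at a single z on |z|=r.
Part (b). At z = 3 (real, on the circle |z| = r):
  p(3) = (-1)·3^0 + (4)·3^1 + (4)·3^2 + (-2)·3^3 + (1)·3^4 = 74.
  |p(3)| = 74.
Check: |p(3)| = 74 ≤ 184 = M_tri(3). ✓ Equality does not hold at z = 3 (the coefficients have mixed signs, so the terms do not all align in phase there).

M_tri(3) = 184; |p(3)| = 74; equality at z=3: no.


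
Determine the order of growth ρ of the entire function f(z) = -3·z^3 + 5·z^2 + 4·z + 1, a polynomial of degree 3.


|f(z)| ≤ Σ|c_k|·r^k = O(r^3) as r → ∞. Polynomial growth is O(e^{r^ε}) for every ε > 0 (since r^3/e^{r^ε} → 0), so ρ ≤ ε for all ε > 0, i.e. ρ = 0. Every nonconstant polynomial has order 0.
Therefore ρ = 0.

Order ρ = 0.


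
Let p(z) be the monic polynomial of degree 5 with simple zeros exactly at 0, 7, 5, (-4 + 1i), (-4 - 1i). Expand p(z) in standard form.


The polynomial is p(z) = ∏_{α ∈ S} (z − α), where S = {0, 7, 5, (-4 + 1i), (-4 - 1i)}.
Expanding the product yields: p(z) = z^5 -4·z^4 -44·z^3 + 76·z^2 + 595·z.
Note conjugate pairs combine to real quadratics: (z − (-4+1i))(z − (-4−1i)) = z² + 8z + 17.
The resulting polynomial has degree 5 and real coefficients as required.

p(z) = z^5 -4·z^4 -44·z^3 + 76·z^2 + 595·z.


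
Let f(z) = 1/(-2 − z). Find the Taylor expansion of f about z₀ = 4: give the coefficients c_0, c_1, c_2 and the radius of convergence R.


Let w = z − z₀, so z = z₀ + w.
Then -2 − z = -2 − (z₀ + w) = (-2 − z₀) − w = -6 − w.
f(z) = 1/(-6 − w) = (1/(-6)) · 1/(1 − w/(-6)) = Σ_{n≥0} w^n / (-6)^(n+1).
So c_n = 1/(-6)^(n+1):
  c_0 = 1/(-6)^1 = -1/6.
  c_1 = 1/(-6)^2 = 1/36.
  c_2 = 1/(-6)^3 = -1/216.
The series is valid for |w/d| < 1, i.e. |z − z₀| < |d|.
Radius of convergence: R = |-2 − z₀| = |-6| = 6 (distance from z₀ to the singularity z = -2).

c_0 = -1/6, c_1 = 1/36, c_2 = -1/216; R = 6.


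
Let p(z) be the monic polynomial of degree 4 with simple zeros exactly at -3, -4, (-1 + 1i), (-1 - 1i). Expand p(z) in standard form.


The polynomial is p(z) = ∏_{α ∈ S} (z − α), where S = {-3, -4, (-1 + 1i), (-1 - 1i)}.
Expanding the product yields: p(z) = z^4 + 9·z^3 + 28·z^2 + 38·z + 24.
Note conjugate pairs combine to real quadratics: (z − (-1+1i))(z − (-1−1i)) = z² + 2z + 2.
The resulting polynomial has degree 4 and real coefficients as required.

p(z) = z^4 + 9·z^3 + 28·z^2 + 38·z + 24.


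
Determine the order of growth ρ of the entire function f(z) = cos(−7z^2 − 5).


Write cos(w) = (e^{iw} ± e^{−iw})/(2 or 2i), so |cos(w)| ≤ e^{|w|}. With w = −7z^2 − 5, |w| ≤ 7r^2 + 5 on |z|=r, giving M(r) ≤ e^{7r^2 + 5} and ρ ≤ 2. For the lower bound, choose z on |z|=r with -7z^2 purely imaginary of modulus 7r^2; then |cos(−7z^2 − 5)| grows like e^{7r^2}/2, so ρ ≥ 2. Hence ρ = 2.
Therefore ρ = 2.

Order ρ = 2.


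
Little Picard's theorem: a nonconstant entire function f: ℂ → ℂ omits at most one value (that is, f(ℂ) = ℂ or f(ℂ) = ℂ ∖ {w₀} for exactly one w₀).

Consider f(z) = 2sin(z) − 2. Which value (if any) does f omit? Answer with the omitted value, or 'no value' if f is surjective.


Little Picard bounds the complement of f(ℂ) to at most one point.
sin is entire and surjective onto ℂ: for every w ∈ ℂ, sin(ζ) = w has a solution ζ ∈ ℂ (e.g., via the complex inverse arcsin). With ζ = z this gives z = ζ/(1). Then 2·sin(z) takes every value in 2·ℂ = ℂ, and adding -2 is a bijection of ℂ. So f is surjective and omits no value. (Note: only on the real line is sin bounded by [−1, 1].)

Omitted value: no value.


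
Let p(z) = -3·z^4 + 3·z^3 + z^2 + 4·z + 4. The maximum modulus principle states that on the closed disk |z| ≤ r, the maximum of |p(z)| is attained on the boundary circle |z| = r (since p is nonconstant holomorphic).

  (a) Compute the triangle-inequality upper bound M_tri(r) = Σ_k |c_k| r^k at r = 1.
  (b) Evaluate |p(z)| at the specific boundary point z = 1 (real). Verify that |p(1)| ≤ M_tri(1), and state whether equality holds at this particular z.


Coefficients: c_0 = 4, c_1 = 4, c_2 = 1, c_3 = 3, c_4 = -3. Radius r = 1.
Part (a). Triangle bound: M_tri(r) = Σ_k |c_k| r^k
  = |4|·1^0 + |4|·1^1 + |1|·1^2 + |3|·1^3 + |-3|·1^4
  = 4 + 4 + 1 + 3 + 3 = 15.
This bounds M(r) := max_{|z|=r} |p(z)| from above; equality holds iff all terms c_k z^k can be made to align in phase at a single z on |z|=r.
Part (b). At z = 1 (real, on the circle |z| = r):
  p(1) = (4)·1^0 + (4)·1^1 + (1)·1^2 + (3)·1^3 + (-3)·1^4 = 9.
  |p(1)| = 9.
Check: |p(1)| = 9 ≤ 15 = M_tri(1). ✓ Equality does not hold at z = 1 (the coefficients have mixed signs, so the terms do not all align in phase there).

M_tri(1) = 15; |p(1)| = 9; equality at z=1: no.


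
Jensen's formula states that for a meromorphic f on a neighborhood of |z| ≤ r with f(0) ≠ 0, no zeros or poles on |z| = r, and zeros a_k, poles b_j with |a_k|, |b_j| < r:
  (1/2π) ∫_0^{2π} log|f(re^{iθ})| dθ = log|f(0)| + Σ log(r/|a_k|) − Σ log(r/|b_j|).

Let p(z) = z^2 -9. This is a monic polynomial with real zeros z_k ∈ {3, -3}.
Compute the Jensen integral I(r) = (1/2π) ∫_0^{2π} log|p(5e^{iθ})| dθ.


Zeros: -3, 3; r = 5.
Inside |z| < r: -3, 3. Outside (|z| ≥ r): ∅.
p(0) = -9, so log|p(0)| = log(9) = 2.1972.
Apply Jensen: I(r) = log|p(0)| + Σ_k log(r/|z_k|), summed over zeros inside |z| < r.
  log(r/|z_k|) for z_k = 3: log(5/3) = 0.5108
  log(r/|z_k|) for z_k = -3: log(5/3) = 0.5108
Sum over inside zeros: 1.0217.
I(r) = log|p(0)| + (inside sum) = 2.1972 + 1.0217 = 3.2189.
Closed form (all zeros inside, monic): I(r) = n·log(r) = 2·log(5) = 3.2189. ✓

I(r) ≈ 3.2189.


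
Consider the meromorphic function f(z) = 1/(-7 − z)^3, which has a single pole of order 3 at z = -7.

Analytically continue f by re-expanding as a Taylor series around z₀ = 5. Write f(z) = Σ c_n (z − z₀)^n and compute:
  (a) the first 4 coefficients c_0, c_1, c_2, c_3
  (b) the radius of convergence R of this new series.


Let w = z − z₀, so z = z₀ + w.
Then -7 − z = -7 − (z₀ + w) = (-7 − z₀) − w = -12 − w.
f(z) = 1/(-12 − w)^3 = (1/(-12)^3) · (1 − w/(-12))^{−3}.
By the binomial series (1−u)^{−3} = Σ_{n≥0} C(n+2, 2) u^n for |u|<1, with u = w/(-12):
  c_n = C(n+2, 2) / (-12)^(n+3).
  c_0 = 1/(-12)^3 = -1/1728.
  c_1 = 3/(-12)^4 = 1/6912.
  c_2 = 6/(-12)^5 = -1/41472.
  c_3 = 10/(-12)^6 = 5/1492992.
The series is valid for |w/d| < 1, i.e. |z − z₀| < |d|.
Radius of convergence: R = |-7 − z₀| = |-12| = 12 (distance from z₀ to the singularity z = -7).

c_0 = -1/1728, c_1 = 1/6912, c_2 = -1/41472, c_3 = 5/1492992; R = 12.


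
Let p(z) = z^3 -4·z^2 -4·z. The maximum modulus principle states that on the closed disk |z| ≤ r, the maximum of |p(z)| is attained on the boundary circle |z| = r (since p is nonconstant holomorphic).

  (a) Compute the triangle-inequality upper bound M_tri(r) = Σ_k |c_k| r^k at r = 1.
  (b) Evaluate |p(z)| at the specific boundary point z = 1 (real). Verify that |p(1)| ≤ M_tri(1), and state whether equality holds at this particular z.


Coefficients: c_0 = 0, c_1 = -4, c_2 = -4, c_3 = 1. Radius r = 1.
Part (a). Triangle bound: M_tri(r) = Σ_k |c_k| r^k
  = |0|·1^0 + |-4|·1^1 + |-4|·1^2 + |1|·1^3
  = 0 + 4 + 4 + 1 = 9.
This bounds M(r) := max_{|z|=r} |p(z)| from above; equality holds iff all terms c_k z^k can be made to align in phase at a single z on |z|=r.
Part (b). At z = 1 (real, on the circle |z| = r):
  p(1) = (0)·1^0 + (-4)·1^1 + (-4)·1^2 + (1)·1^3 = -7.
  |p(1)| = 7.
Check: |p(1)| = 7 ≤ 9 = M_tri(1). ✓ Equality does not hold at z = 1 (the coefficients have mixed signs, so the terms do not all align in phase there).

M_tri(1) = 9; |p(1)| = 7; equality at z=1: no.


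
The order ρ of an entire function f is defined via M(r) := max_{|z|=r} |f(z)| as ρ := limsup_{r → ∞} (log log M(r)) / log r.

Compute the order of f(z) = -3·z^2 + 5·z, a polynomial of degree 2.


|f(z)| ≤ Σ|c_k|·r^k = O(r^2) as r → ∞. Polynomial growth is O(e^{r^ε}) for every ε > 0 (since r^2/e^{r^ε} → 0), so ρ ≤ ε for all ε > 0, i.e. ρ = 0. Every nonconstant polynomial has order 0.
Therefore ρ = 0.

Order ρ = 0.


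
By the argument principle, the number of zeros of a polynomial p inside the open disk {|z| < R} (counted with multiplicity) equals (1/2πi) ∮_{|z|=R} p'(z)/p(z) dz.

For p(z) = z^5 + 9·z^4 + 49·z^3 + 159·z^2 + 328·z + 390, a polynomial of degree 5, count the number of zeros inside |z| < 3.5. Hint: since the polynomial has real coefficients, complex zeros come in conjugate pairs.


The zeros of p are: (-1 + 3i), (-1 - 3i), (-2 + 3i), (-2 - 3i), -3.
Their magnitudes are: 3.162, 3.162, 3.606, 3.606, 3.
Zeros with |z| < R = 3.5: (-1 + 3i), (-1 - 3i), -3.
Count = 3.
By the argument principle, (1/2πi) ∮_{|z|=R} p'(z)/p(z) dz equals exactly this count.

Number of zeros inside |z| < 3.5: 3.


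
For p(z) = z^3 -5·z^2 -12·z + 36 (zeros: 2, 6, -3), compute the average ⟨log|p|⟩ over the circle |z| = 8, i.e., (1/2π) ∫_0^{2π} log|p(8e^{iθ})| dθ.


Zeros: -3, 2, 6; r = 8.
Inside |z| < r: -3, 2, 6. Outside (|z| ≥ r): ∅.
p(0) = 36, so log|p(0)| = log(36) = 3.5835.
Apply Jensen: I(r) = log|p(0)| + Σ_k log(r/|z_k|), summed over zeros inside |z| < r.
  log(r/|z_k|) for z_k = 2: log(8/2) = 1.3863
  log(r/|z_k|) for z_k = 6: log(8/6) = 0.2877
  log(r/|z_k|) for z_k = -3: log(8/3) = 0.9808
Sum over inside zeros: 2.6548.
I(r) = log|p(0)| + (inside sum) = 3.5835 + 2.6548 = 6.2383.
Closed form (all zeros inside, monic): I(r) = n·log(r) = 3·log(8) = 6.2383. ✓

I(r) ≈ 6.2383.


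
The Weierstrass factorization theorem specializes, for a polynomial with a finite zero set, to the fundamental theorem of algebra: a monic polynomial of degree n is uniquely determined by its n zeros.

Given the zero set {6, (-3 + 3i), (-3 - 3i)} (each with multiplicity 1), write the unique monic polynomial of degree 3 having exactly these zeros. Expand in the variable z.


The polynomial is p(z) = ∏_{α ∈ S} (z − α), where S = {6, (-3 + 3i), (-3 - 3i)}.
Expanding the product yields: p(z) = z^3 -18·z -108.
Note conjugate pairs combine to real quadratics: (z − (-3+3i))(z − (-3−3i)) = z² + 6z + 18.
The resulting polynomial has degree 3 and real coefficients as required.

p(z) = z^3 -18·z -108.


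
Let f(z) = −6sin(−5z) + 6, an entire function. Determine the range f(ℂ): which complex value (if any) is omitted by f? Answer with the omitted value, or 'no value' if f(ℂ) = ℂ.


Little Picard bounds the complement of f(ℂ) to at most one point.
sin is entire and surjective onto ℂ: for every w ∈ ℂ, sin(ζ) = w has a solution ζ ∈ ℂ (e.g., via the complex inverse arcsin). With ζ = −5z this gives z = ζ/(-5). Then -6·sin(−5z) takes every value in -6·ℂ = ℂ, and adding 6 is a bijection of ℂ. So f is surjective and omits no value. (Note: only on the real line is sin bounded by [−1, 1].)

Omitted value: no value.


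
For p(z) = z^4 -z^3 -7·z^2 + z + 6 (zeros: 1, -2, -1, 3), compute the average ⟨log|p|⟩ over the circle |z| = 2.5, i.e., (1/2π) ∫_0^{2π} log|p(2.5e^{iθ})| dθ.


Zeros: -2, -1, 1, 3; r = 2.5.
Inside |z| < r: -2, -1, 1. Outside (|z| ≥ r): 3.
p(0) = 6, so log|p(0)| = log(6) = 1.7918.
Apply Jensen: I(r) = log|p(0)| + Σ_k log(r/|z_k|), summed over zeros inside |z| < r.
  log(r/|z_k|) for z_k = 1: log(2.5/1) = 0.9163
  log(r/|z_k|) for z_k = -2: log(2.5/2) = 0.2231
  log(r/|z_k|) for z_k = -1: log(2.5/1) = 0.9163
  Outside zeros (3) contribute nothing to the Jensen sum.
Sum over inside zeros: 2.0557.
I(r) = log|p(0)| + (inside sum) = 1.7918 + 2.0557 = 3.8475.
Note: since some zeros are outside |z| ≤ r, the simplified n·log(r) form does NOT apply — only the inside zeros contribute.

I(r) ≈ 3.8475.


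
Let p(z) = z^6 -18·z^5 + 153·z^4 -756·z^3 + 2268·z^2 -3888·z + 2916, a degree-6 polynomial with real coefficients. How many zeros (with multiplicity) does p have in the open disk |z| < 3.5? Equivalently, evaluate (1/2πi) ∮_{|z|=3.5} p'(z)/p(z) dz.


The zeros of p are: (3 + 3i), (3 - 3i), (3 + 3i), (3 - 3i), 3, 3.
Their magnitudes are: 4.243, 4.243, 4.243, 4.243, 3, 3.
Zeros with |z| < R = 3.5: 3, 3.
Count = 2.
By the argument principle, (1/2πi) ∮_{|z|=R} p'(z)/p(z) dz equals exactly this count.

Number of zeros inside |z| < 3.5: 2.


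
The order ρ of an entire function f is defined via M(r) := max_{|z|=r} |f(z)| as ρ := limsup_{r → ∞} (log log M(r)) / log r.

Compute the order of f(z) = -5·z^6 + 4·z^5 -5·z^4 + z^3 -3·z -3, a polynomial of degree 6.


|f(z)| ≤ Σ|c_k|·r^k = O(r^6) as r → ∞. Polynomial growth is O(e^{r^ε}) for every ε > 0 (since r^6/e^{r^ε} → 0), so ρ ≤ ε for all ε > 0, i.e. ρ = 0. Every nonconstant polynomial has order 0.
Therefore ρ = 0.

Order ρ = 0.


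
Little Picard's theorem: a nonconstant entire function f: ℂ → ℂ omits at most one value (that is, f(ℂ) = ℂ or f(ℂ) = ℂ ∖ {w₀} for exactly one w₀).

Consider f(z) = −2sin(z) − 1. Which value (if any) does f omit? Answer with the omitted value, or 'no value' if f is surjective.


Little Picard bounds the complement of f(ℂ) to at most one point.
sin is entire and surjective onto ℂ: for every w ∈ ℂ, sin(ζ) = w has a solution ζ ∈ ℂ (e.g., via the complex inverse arcsin). With ζ = z this gives z = ζ/(1). Then -2·sin(z) takes every value in -2·ℂ = ℂ, and adding -1 is a bijection of ℂ. So f is surjective and omits no value. (Note: only on the real line is sin bounded by [−1, 1].)

Omitted value: no value.


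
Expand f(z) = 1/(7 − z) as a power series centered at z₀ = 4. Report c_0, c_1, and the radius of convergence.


Let w = z − z₀, so z = z₀ + w.
Then 7 − z = 7 − (z₀ + w) = (7 − z₀) − w = 3 − w.
f(z) = 1/(3 − w) = (1/(3)) · 1/(1 − w/(3)) = Σ_{n≥0} w^n / (3)^(n+1).
So c_n = 1/(3)^(n+1):
  c_0 = 1/(3)^1 = 1/3.
  c_1 = 1/(3)^2 = 1/9.
The series is valid for |w/d| < 1, i.e. |z − z₀| < |d|.
Radius of convergence: R = |7 − z₀| = |3| = 3 (distance from z₀ to the singularity z = 7).

c_0 = 1/3, c_1 = 1/9; R = 3.


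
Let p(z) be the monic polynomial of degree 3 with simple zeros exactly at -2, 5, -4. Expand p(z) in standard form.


The polynomial is p(z) = ∏_{α ∈ S} (z − α), where S = {-2, 5, -4}.
Expanding the product yields: p(z) = z^3 + z^2 -22·z -40.
The resulting polynomial has degree 3 and real coefficients as required.

p(z) = z^3 + z^2 -22·z -40.


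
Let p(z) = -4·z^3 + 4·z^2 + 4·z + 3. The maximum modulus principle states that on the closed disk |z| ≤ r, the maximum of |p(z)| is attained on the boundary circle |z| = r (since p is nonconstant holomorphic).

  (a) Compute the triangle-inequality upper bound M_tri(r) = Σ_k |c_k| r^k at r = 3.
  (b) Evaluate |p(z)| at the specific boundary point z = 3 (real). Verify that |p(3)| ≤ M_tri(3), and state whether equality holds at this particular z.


Coefficients: c_0 = 3, c_1 = 4, c_2 = 4, c_3 = -4. Radius r = 3.
Part (a). Triangle bound: M_tri(r) = Σ_k |c_k| r^k
  = |3|·3^0 + |4|·3^1 + |4|·3^2 + |-4|·3^3
  = 3 + 12 + 36 + 108 = 159.
This bounds M(r) := max_{|z|=r} |p(z)| from above; equality holds iff all terms c_k z^k can be made to align in phase at a single z on |z|=r.
Part (b). At z = 3 (real, on the circle |z| = r):
  p(3) = (3)·3^0 + (4)·3^1 + (4)·3^2 + (-4)·3^3 = -57.
  |p(3)| = 57.
Check: |p(3)| = 57 ≤ 159 = M_tri(3). ✓ Equality does not hold at z = 3 (the coefficients have mixed signs, so the terms do not all align in phase there).

M_tri(3) = 159; |p(3)| = 57; equality at z=3: no.


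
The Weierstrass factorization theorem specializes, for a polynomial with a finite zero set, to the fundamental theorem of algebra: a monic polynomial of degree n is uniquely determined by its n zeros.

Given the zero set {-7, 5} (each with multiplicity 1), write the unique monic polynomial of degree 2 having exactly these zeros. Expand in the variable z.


The polynomial is p(z) = ∏_{α ∈ S} (z − α), where S = {-7, 5}.
Expanding the product yields: p(z) = z^2 + 2·z -35.
The resulting polynomial has degree 2 and real coefficients as required.

p(z) = z^2 + 2·z -35.


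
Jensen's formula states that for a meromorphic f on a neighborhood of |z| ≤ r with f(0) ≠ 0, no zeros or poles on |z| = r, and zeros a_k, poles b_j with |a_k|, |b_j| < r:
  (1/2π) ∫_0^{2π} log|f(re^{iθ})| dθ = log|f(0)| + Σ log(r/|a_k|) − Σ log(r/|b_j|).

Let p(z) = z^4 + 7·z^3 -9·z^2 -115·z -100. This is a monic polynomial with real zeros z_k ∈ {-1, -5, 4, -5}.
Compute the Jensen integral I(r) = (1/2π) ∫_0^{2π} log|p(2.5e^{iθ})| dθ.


Zeros: -5, -5, -1, 4; r = 2.5.
Inside |z| < r: -1. Outside (|z| ≥ r): -5, -5, 4.
p(0) = -100, so log|p(0)| = log(100) = 4.6052.
Apply Jensen: I(r) = log|p(0)| + Σ_k log(r/|z_k|), summed over zeros inside |z| < r.
  log(r/|z_k|) for z_k = -1: log(2.5/1) = 0.9163
  Outside zeros (-5, -5, 4) contribute nothing to the Jensen sum.
Sum over inside zeros: 0.9163.
I(r) = log|p(0)| + (inside sum) = 4.6052 + 0.9163 = 5.5215.
Note: since some zeros are outside |z| ≤ r, the simplified n·log(r) form does NOT apply — only the inside zeros contribute.

I(r) ≈ 5.5215.


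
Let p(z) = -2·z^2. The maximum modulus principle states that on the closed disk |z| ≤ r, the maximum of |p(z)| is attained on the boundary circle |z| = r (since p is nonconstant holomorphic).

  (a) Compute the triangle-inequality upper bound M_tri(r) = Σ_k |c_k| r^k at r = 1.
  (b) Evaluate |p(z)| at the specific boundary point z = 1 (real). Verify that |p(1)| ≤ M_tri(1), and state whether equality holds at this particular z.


Coefficients: c_0 = 0, c_1 = 0, c_2 = -2. Radius r = 1.
Part (a). Triangle bound: M_tri(r) = Σ_k |c_k| r^k
  = |0|·1^0 + |0|·1^1 + |-2|·1^2
  = 0 + 0 + 2 = 2.
This bounds M(r) := max_{|z|=r} |p(z)| from above; equality holds iff all terms c_k z^k can be made to align in phase at a single z on |z|=r.
Part (b). At z = 1 (real, on the circle |z| = r):
  p(1) = (0)·1^0 + (0)·1^1 + (-2)·1^2 = -2.
  |p(1)| = 2.
Since all nonzero coefficients share the same sign, |p(1)| = 2 = M_tri(1); the triangle bound is attained at z = 1, so in fact M(r) = 2.

M_tri(1) = 2; |p(1)| = 2; equality at z=1: yes.


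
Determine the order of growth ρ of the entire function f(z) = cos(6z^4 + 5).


Write cos(w) = (e^{iw} ± e^{−iw})/(2 or 2i), so |cos(w)| ≤ e^{|w|}. With w = 6z^4 + 5, |w| ≤ 6r^4 + 5 on |z|=r, giving M(r) ≤ e^{6r^4 + 5} and ρ ≤ 4. For the lower bound, choose z on |z|=r with 6z^4 purely imaginary of modulus 6r^4; then |cos(6z^4 + 5)| grows like e^{6r^4}/2, so ρ ≥ 4. Hence ρ = 4.
Therefore ρ = 4.

Order ρ = 4.


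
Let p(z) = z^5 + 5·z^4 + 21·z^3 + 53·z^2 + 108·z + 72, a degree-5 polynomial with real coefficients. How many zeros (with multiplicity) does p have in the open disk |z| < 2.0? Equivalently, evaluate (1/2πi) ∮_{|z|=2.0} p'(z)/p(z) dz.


The zeros of p are: -1, (-2 + 2i), (-2 - 2i), (0 + 3i), (0 - 3i).
Their magnitudes are: 1, 2.828, 2.828, 3, 3.
Zeros with |z| < R = 2.0: -1.
Count = 1.
By the argument principle, (1/2πi) ∮_{|z|=R} p'(z)/p(z) dz equals exactly this count.

Number of zeros inside |z| < 2.0: 1.


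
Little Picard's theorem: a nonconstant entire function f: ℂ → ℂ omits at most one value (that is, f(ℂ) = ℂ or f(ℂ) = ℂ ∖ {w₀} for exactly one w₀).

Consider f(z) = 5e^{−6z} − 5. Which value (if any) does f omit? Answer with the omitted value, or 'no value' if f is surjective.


Little Picard bounds the complement of f(ℂ) to at most one point.
e^{−6z} is never zero on ℂ, so 5·e^{−6z} takes every value in ℂ ∖ {0}. Adding -5 shifts the range to ℂ ∖ {-5}. Thus f omits exactly the value -5.

Omitted value: -5.


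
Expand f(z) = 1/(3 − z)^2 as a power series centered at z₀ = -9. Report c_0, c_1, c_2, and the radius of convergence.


Let w = z − z₀, so z = z₀ + w.
Then 3 − z = 3 − (z₀ + w) = (3 − z₀) − w = 12 − w.
f(z) = 1/(12 − w)^2 = (1/(12)^2) · (1 − w/(12))^{−2}.
By the binomial series (1−u)^{−2} = Σ_{n≥0} C(n+1, 1) u^n for |u|<1, with u = w/(12):
  c_n = C(n+1, 1) / (12)^(n+2).
  c_0 = 1/(12)^2 = 1/144.
  c_1 = 2/(12)^3 = 1/864.
  c_2 = 3/(12)^4 = 1/6912.
The series is valid for |w/d| < 1, i.e. |z − z₀| < |d|.
Radius of convergence: R = |3 − z₀| = |12| = 12 (distance from z₀ to the singularity z = 3).

c_0 = 1/144, c_1 = 1/864, c_2 = 1/6912; R = 12.


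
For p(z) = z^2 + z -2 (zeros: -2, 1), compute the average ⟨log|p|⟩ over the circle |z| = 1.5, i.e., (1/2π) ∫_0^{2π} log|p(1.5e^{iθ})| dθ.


Zeros: -2, 1; r = 1.5.
Inside |z| < r: 1. Outside (|z| ≥ r): -2.
p(0) = -2, so log|p(0)| = log(2) = 0.6931.
Apply Jensen: I(r) = log|p(0)| + Σ_k log(r/|z_k|), summed over zeros inside |z| < r.
  log(r/|z_k|) for z_k = 1: log(1.5/1) = 0.4055
  Outside zeros (-2) contribute nothing to the Jensen sum.
Sum over inside zeros: 0.4055.
I(r) = log|p(0)| + (inside sum) = 0.6931 + 0.4055 = 1.0986.
Note: since some zeros are outside |z| ≤ r, the simplified n·log(r) form does NOT apply — only the inside zeros contribute.

I(r) ≈ 1.0986.


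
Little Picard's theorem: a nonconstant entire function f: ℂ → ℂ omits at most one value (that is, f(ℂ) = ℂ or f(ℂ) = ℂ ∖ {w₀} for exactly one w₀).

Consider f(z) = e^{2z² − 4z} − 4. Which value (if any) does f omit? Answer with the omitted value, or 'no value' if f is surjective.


Little Picard bounds the complement of f(ℂ) to at most one point.
The exponent g(z) = 2z² − 4z is a nonconstant polynomial, hence surjective onto ℂ. So e^{g(z)} takes every value in {e^w : w ∈ ℂ} = ℂ ∖ {0}. Adding -4 shifts the range to ℂ ∖ {-4}. f omits exactly -4.

Omitted value: -4.


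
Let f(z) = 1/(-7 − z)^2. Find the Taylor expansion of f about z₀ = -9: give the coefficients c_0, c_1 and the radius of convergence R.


Let w = z − z₀, so z = z₀ + w.
Then -7 − z = -7 − (z₀ + w) = (-7 − z₀) − w = 2 − w.
f(z) = 1/(2 − w)^2 = (1/(2)^2) · (1 − w/(2))^{−2}.
By the binomial series (1−u)^{−2} = Σ_{n≥0} C(n+1, 1) u^n for |u|<1, with u = w/(2):
  c_n = C(n+1, 1) / (2)^(n+2).
  c_0 = 1/(2)^2 = 1/4.
  c_1 = 2/(2)^3 = 1/4.
The series is valid for |w/d| < 1, i.e. |z − z₀| < |d|.
Radius of convergence: R = |-7 − z₀| = |2| = 2 (distance from z₀ to the singularity z = -7).

c_0 = 1/4, c_1 = 1/4; R = 2.


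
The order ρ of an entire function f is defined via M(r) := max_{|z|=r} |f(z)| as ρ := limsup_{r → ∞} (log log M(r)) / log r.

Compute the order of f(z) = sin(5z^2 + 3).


Write sin(w) = (e^{iw} ± e^{−iw})/(2 or 2i), so |sin(w)| ≤ e^{|w|}. With w = 5z^2 + 3, |w| ≤ 5r^2 + 3 on |z|=r, giving M(r) ≤ e^{5r^2 + 3} and ρ ≤ 2. For the lower bound, choose z on |z|=r with 5z^2 purely imaginary of modulus 5r^2; then |sin(5z^2 + 3)| grows like e^{5r^2}/2, so ρ ≥ 2. Hence ρ = 2.
Therefore ρ = 2.

Order ρ = 2.


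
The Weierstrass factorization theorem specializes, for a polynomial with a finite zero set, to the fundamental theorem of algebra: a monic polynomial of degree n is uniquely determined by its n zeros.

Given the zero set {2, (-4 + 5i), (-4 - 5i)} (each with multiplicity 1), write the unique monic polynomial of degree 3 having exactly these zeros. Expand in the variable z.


The polynomial is p(z) = ∏_{α ∈ S} (z − α), where S = {2, (-4 + 5i), (-4 - 5i)}.
Expanding the product yields: p(z) = z^3 + 6·z^2 + 25·z -82.
Note conjugate pairs combine to real quadratics: (z − (-4+5i))(z − (-4−5i)) = z² + 8z + 41.
The resulting polynomial has degree 3 and real coefficients as required.

p(z) = z^3 + 6·z^2 + 25·z -82.


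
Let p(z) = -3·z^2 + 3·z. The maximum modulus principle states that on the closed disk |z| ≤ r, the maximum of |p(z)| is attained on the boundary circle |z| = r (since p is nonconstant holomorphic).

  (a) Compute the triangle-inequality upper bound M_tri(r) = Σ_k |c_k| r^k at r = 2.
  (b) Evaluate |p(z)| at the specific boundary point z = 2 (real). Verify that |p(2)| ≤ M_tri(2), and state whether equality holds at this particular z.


Coefficients: c_0 = 0, c_1 = 3, c_2 = -3. Radius r = 2.
Part (a). Triangle bound: M_tri(r) = Σ_k |c_k| r^k
  = |0|·2^0 + |3|·2^1 + |-3|·2^2
  = 0 + 6 + 12 = 18.
This bounds M(r) := max_{|z|=r} |p(z)| from above; equality holds iff all terms c_k z^k can be made to align in phase at a single z on |z|=r.
Part (b). At z = 2 (real, on the circle |z| = r):
  p(2) = (0)·2^0 + (3)·2^1 + (-3)·2^2 = -6.
  |p(2)| = 6.
Check: |p(2)| = 6 ≤ 18 = M_tri(2). ✓ Equality does not hold at z = 2 (the coefficients have mixed signs, so the terms do not all align in phase there).

M_tri(2) = 18; |p(2)| = 6; equality at z=2: no.


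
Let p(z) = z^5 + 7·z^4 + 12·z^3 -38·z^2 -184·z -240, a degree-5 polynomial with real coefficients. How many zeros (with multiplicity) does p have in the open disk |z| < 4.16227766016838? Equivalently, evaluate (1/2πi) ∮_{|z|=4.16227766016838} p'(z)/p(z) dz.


The zeros of p are: (-3 + 1i), (-3 - 1i), 3, (-2 + 2i), (-2 - 2i).
Their magnitudes are: 3.162, 3.162, 3, 2.828, 2.828.
Zeros with |z| < R = 4.16227766016838: (-3 + 1i), (-3 - 1i), 3, (-2 + 2i), (-2 - 2i).
Count = 5.
By the argument principle, (1/2πi) ∮_{|z|=R} p'(z)/p(z) dz equals exactly this count.

Number of zeros inside |z| < 4.16227766016838: 5.
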